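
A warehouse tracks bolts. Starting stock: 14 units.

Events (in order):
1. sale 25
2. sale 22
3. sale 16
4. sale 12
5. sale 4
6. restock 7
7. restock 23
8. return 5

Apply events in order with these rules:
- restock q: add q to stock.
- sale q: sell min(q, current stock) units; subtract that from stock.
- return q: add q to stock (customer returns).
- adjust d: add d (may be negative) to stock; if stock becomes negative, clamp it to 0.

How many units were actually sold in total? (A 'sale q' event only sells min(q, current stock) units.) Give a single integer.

Processing events:
Start: stock = 14
  Event 1 (sale 25): sell min(25,14)=14. stock: 14 - 14 = 0. total_sold = 14
  Event 2 (sale 22): sell min(22,0)=0. stock: 0 - 0 = 0. total_sold = 14
  Event 3 (sale 16): sell min(16,0)=0. stock: 0 - 0 = 0. total_sold = 14
  Event 4 (sale 12): sell min(12,0)=0. stock: 0 - 0 = 0. total_sold = 14
  Event 5 (sale 4): sell min(4,0)=0. stock: 0 - 0 = 0. total_sold = 14
  Event 6 (restock 7): 0 + 7 = 7
  Event 7 (restock 23): 7 + 23 = 30
  Event 8 (return 5): 30 + 5 = 35
Final: stock = 35, total_sold = 14

Answer: 14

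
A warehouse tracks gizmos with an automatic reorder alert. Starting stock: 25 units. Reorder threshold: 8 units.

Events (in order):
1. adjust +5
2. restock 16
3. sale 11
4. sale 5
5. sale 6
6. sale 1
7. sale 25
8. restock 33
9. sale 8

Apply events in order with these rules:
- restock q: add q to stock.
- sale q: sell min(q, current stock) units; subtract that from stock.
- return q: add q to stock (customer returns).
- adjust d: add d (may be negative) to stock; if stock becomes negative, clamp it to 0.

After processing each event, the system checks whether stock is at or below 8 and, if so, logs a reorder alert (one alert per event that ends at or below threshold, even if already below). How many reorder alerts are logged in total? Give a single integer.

Answer: 1

Derivation:
Processing events:
Start: stock = 25
  Event 1 (adjust +5): 25 + 5 = 30
  Event 2 (restock 16): 30 + 16 = 46
  Event 3 (sale 11): sell min(11,46)=11. stock: 46 - 11 = 35. total_sold = 11
  Event 4 (sale 5): sell min(5,35)=5. stock: 35 - 5 = 30. total_sold = 16
  Event 5 (sale 6): sell min(6,30)=6. stock: 30 - 6 = 24. total_sold = 22
  Event 6 (sale 1): sell min(1,24)=1. stock: 24 - 1 = 23. total_sold = 23
  Event 7 (sale 25): sell min(25,23)=23. stock: 23 - 23 = 0. total_sold = 46
  Event 8 (restock 33): 0 + 33 = 33
  Event 9 (sale 8): sell min(8,33)=8. stock: 33 - 8 = 25. total_sold = 54
Final: stock = 25, total_sold = 54

Checking against threshold 8:
  After event 1: stock=30 > 8
  After event 2: stock=46 > 8
  After event 3: stock=35 > 8
  After event 4: stock=30 > 8
  After event 5: stock=24 > 8
  After event 6: stock=23 > 8
  After event 7: stock=0 <= 8 -> ALERT
  After event 8: stock=33 > 8
  After event 9: stock=25 > 8
Alert events: [7]. Count = 1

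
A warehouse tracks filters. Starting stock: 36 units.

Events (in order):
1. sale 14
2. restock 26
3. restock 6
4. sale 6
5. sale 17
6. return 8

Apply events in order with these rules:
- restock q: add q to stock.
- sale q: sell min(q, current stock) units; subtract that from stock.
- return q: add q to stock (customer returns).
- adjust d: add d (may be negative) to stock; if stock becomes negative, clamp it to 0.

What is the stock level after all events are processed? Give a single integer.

Answer: 39

Derivation:
Processing events:
Start: stock = 36
  Event 1 (sale 14): sell min(14,36)=14. stock: 36 - 14 = 22. total_sold = 14
  Event 2 (restock 26): 22 + 26 = 48
  Event 3 (restock 6): 48 + 6 = 54
  Event 4 (sale 6): sell min(6,54)=6. stock: 54 - 6 = 48. total_sold = 20
  Event 5 (sale 17): sell min(17,48)=17. stock: 48 - 17 = 31. total_sold = 37
  Event 6 (return 8): 31 + 8 = 39
Final: stock = 39, total_sold = 37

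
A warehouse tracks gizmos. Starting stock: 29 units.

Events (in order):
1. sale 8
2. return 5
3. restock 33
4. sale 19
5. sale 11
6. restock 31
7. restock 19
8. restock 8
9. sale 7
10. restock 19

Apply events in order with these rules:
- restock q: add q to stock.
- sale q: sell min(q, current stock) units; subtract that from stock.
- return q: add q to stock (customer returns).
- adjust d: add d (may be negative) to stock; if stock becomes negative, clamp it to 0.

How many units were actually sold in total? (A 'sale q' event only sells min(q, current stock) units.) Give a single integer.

Answer: 45

Derivation:
Processing events:
Start: stock = 29
  Event 1 (sale 8): sell min(8,29)=8. stock: 29 - 8 = 21. total_sold = 8
  Event 2 (return 5): 21 + 5 = 26
  Event 3 (restock 33): 26 + 33 = 59
  Event 4 (sale 19): sell min(19,59)=19. stock: 59 - 19 = 40. total_sold = 27
  Event 5 (sale 11): sell min(11,40)=11. stock: 40 - 11 = 29. total_sold = 38
  Event 6 (restock 31): 29 + 31 = 60
  Event 7 (restock 19): 60 + 19 = 79
  Event 8 (restock 8): 79 + 8 = 87
  Event 9 (sale 7): sell min(7,87)=7. stock: 87 - 7 = 80. total_sold = 45
  Event 10 (restock 19): 80 + 19 = 99
Final: stock = 99, total_sold = 45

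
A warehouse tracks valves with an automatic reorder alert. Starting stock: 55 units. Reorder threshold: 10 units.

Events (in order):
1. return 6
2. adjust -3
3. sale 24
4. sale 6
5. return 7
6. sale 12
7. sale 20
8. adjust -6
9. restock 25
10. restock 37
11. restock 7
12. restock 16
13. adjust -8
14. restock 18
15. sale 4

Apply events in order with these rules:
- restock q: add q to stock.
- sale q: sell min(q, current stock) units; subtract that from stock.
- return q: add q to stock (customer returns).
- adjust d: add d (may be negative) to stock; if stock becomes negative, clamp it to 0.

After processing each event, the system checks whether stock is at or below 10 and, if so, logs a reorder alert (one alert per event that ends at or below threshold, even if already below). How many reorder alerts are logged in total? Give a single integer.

Answer: 2

Derivation:
Processing events:
Start: stock = 55
  Event 1 (return 6): 55 + 6 = 61
  Event 2 (adjust -3): 61 + -3 = 58
  Event 3 (sale 24): sell min(24,58)=24. stock: 58 - 24 = 34. total_sold = 24
  Event 4 (sale 6): sell min(6,34)=6. stock: 34 - 6 = 28. total_sold = 30
  Event 5 (return 7): 28 + 7 = 35
  Event 6 (sale 12): sell min(12,35)=12. stock: 35 - 12 = 23. total_sold = 42
  Event 7 (sale 20): sell min(20,23)=20. stock: 23 - 20 = 3. total_sold = 62
  Event 8 (adjust -6): 3 + -6 = 0 (clamped to 0)
  Event 9 (restock 25): 0 + 25 = 25
  Event 10 (restock 37): 25 + 37 = 62
  Event 11 (restock 7): 62 + 7 = 69
  Event 12 (restock 16): 69 + 16 = 85
  Event 13 (adjust -8): 85 + -8 = 77
  Event 14 (restock 18): 77 + 18 = 95
  Event 15 (sale 4): sell min(4,95)=4. stock: 95 - 4 = 91. total_sold = 66
Final: stock = 91, total_sold = 66

Checking against threshold 10:
  After event 1: stock=61 > 10
  After event 2: stock=58 > 10
  After event 3: stock=34 > 10
  After event 4: stock=28 > 10
  After event 5: stock=35 > 10
  After event 6: stock=23 > 10
  After event 7: stock=3 <= 10 -> ALERT
  After event 8: stock=0 <= 10 -> ALERT
  After event 9: stock=25 > 10
  After event 10: stock=62 > 10
  After event 11: stock=69 > 10
  After event 12: stock=85 > 10
  After event 13: stock=77 > 10
  After event 14: stock=95 > 10
  After event 15: stock=91 > 10
Alert events: [7, 8]. Count = 2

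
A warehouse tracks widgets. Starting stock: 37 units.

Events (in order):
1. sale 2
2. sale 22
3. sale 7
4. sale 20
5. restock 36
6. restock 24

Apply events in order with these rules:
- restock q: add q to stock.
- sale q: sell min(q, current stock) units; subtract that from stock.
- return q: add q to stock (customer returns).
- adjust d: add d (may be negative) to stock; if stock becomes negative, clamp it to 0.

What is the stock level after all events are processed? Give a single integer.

Answer: 60

Derivation:
Processing events:
Start: stock = 37
  Event 1 (sale 2): sell min(2,37)=2. stock: 37 - 2 = 35. total_sold = 2
  Event 2 (sale 22): sell min(22,35)=22. stock: 35 - 22 = 13. total_sold = 24
  Event 3 (sale 7): sell min(7,13)=7. stock: 13 - 7 = 6. total_sold = 31
  Event 4 (sale 20): sell min(20,6)=6. stock: 6 - 6 = 0. total_sold = 37
  Event 5 (restock 36): 0 + 36 = 36
  Event 6 (restock 24): 36 + 24 = 60
Final: stock = 60, total_sold = 37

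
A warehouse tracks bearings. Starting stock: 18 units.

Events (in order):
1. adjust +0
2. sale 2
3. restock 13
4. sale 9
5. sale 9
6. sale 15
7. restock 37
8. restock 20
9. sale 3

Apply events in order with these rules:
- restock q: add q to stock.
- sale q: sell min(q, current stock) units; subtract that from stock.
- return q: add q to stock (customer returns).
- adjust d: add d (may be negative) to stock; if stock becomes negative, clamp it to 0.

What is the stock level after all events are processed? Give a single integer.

Answer: 54

Derivation:
Processing events:
Start: stock = 18
  Event 1 (adjust +0): 18 + 0 = 18
  Event 2 (sale 2): sell min(2,18)=2. stock: 18 - 2 = 16. total_sold = 2
  Event 3 (restock 13): 16 + 13 = 29
  Event 4 (sale 9): sell min(9,29)=9. stock: 29 - 9 = 20. total_sold = 11
  Event 5 (sale 9): sell min(9,20)=9. stock: 20 - 9 = 11. total_sold = 20
  Event 6 (sale 15): sell min(15,11)=11. stock: 11 - 11 = 0. total_sold = 31
  Event 7 (restock 37): 0 + 37 = 37
  Event 8 (restock 20): 37 + 20 = 57
  Event 9 (sale 3): sell min(3,57)=3. stock: 57 - 3 = 54. total_sold = 34
Final: stock = 54, total_sold = 34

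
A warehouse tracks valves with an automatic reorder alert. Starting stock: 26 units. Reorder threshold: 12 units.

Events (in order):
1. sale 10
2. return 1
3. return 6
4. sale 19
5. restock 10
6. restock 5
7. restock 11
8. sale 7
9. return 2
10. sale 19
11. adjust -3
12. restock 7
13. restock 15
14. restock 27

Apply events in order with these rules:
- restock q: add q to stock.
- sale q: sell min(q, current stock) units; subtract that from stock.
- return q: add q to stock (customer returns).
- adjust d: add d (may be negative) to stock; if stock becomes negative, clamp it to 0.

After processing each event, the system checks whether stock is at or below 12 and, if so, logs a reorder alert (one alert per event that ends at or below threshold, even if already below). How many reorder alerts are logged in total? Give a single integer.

Processing events:
Start: stock = 26
  Event 1 (sale 10): sell min(10,26)=10. stock: 26 - 10 = 16. total_sold = 10
  Event 2 (return 1): 16 + 1 = 17
  Event 3 (return 6): 17 + 6 = 23
  Event 4 (sale 19): sell min(19,23)=19. stock: 23 - 19 = 4. total_sold = 29
  Event 5 (restock 10): 4 + 10 = 14
  Event 6 (restock 5): 14 + 5 = 19
  Event 7 (restock 11): 19 + 11 = 30
  Event 8 (sale 7): sell min(7,30)=7. stock: 30 - 7 = 23. total_sold = 36
  Event 9 (return 2): 23 + 2 = 25
  Event 10 (sale 19): sell min(19,25)=19. stock: 25 - 19 = 6. total_sold = 55
  Event 11 (adjust -3): 6 + -3 = 3
  Event 12 (restock 7): 3 + 7 = 10
  Event 13 (restock 15): 10 + 15 = 25
  Event 14 (restock 27): 25 + 27 = 52
Final: stock = 52, total_sold = 55

Checking against threshold 12:
  After event 1: stock=16 > 12
  After event 2: stock=17 > 12
  After event 3: stock=23 > 12
  After event 4: stock=4 <= 12 -> ALERT
  After event 5: stock=14 > 12
  After event 6: stock=19 > 12
  After event 7: stock=30 > 12
  After event 8: stock=23 > 12
  After event 9: stock=25 > 12
  After event 10: stock=6 <= 12 -> ALERT
  After event 11: stock=3 <= 12 -> ALERT
  After event 12: stock=10 <= 12 -> ALERT
  After event 13: stock=25 > 12
  After event 14: stock=52 > 12
Alert events: [4, 10, 11, 12]. Count = 4

Answer: 4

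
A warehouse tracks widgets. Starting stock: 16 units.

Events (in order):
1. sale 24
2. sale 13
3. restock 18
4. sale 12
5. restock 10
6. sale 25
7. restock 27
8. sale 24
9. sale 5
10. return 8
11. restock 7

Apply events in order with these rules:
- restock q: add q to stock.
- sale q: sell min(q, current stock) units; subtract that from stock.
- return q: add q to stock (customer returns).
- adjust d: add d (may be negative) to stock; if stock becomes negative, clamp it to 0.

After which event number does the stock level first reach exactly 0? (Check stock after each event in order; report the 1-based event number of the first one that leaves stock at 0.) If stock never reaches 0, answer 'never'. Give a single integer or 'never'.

Processing events:
Start: stock = 16
  Event 1 (sale 24): sell min(24,16)=16. stock: 16 - 16 = 0. total_sold = 16
  Event 2 (sale 13): sell min(13,0)=0. stock: 0 - 0 = 0. total_sold = 16
  Event 3 (restock 18): 0 + 18 = 18
  Event 4 (sale 12): sell min(12,18)=12. stock: 18 - 12 = 6. total_sold = 28
  Event 5 (restock 10): 6 + 10 = 16
  Event 6 (sale 25): sell min(25,16)=16. stock: 16 - 16 = 0. total_sold = 44
  Event 7 (restock 27): 0 + 27 = 27
  Event 8 (sale 24): sell min(24,27)=24. stock: 27 - 24 = 3. total_sold = 68
  Event 9 (sale 5): sell min(5,3)=3. stock: 3 - 3 = 0. total_sold = 71
  Event 10 (return 8): 0 + 8 = 8
  Event 11 (restock 7): 8 + 7 = 15
Final: stock = 15, total_sold = 71

First zero at event 1.

Answer: 1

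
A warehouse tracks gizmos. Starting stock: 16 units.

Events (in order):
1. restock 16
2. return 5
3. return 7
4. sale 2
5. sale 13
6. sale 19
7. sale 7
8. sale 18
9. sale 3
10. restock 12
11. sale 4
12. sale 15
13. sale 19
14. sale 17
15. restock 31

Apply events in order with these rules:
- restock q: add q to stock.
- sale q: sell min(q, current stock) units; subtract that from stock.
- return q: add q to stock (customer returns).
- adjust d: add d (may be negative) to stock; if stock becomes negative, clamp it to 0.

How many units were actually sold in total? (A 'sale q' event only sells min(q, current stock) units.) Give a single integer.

Answer: 56

Derivation:
Processing events:
Start: stock = 16
  Event 1 (restock 16): 16 + 16 = 32
  Event 2 (return 5): 32 + 5 = 37
  Event 3 (return 7): 37 + 7 = 44
  Event 4 (sale 2): sell min(2,44)=2. stock: 44 - 2 = 42. total_sold = 2
  Event 5 (sale 13): sell min(13,42)=13. stock: 42 - 13 = 29. total_sold = 15
  Event 6 (sale 19): sell min(19,29)=19. stock: 29 - 19 = 10. total_sold = 34
  Event 7 (sale 7): sell min(7,10)=7. stock: 10 - 7 = 3. total_sold = 41
  Event 8 (sale 18): sell min(18,3)=3. stock: 3 - 3 = 0. total_sold = 44
  Event 9 (sale 3): sell min(3,0)=0. stock: 0 - 0 = 0. total_sold = 44
  Event 10 (restock 12): 0 + 12 = 12
  Event 11 (sale 4): sell min(4,12)=4. stock: 12 - 4 = 8. total_sold = 48
  Event 12 (sale 15): sell min(15,8)=8. stock: 8 - 8 = 0. total_sold = 56
  Event 13 (sale 19): sell min(19,0)=0. stock: 0 - 0 = 0. total_sold = 56
  Event 14 (sale 17): sell min(17,0)=0. stock: 0 - 0 = 0. total_sold = 56
  Event 15 (restock 31): 0 + 31 = 31
Final: stock = 31, total_sold = 56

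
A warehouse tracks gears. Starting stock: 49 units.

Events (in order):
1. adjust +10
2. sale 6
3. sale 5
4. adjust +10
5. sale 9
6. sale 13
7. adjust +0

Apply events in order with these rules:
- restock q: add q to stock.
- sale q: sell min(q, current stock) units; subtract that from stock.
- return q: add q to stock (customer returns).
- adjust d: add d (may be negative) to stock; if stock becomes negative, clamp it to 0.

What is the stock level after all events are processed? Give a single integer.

Answer: 36

Derivation:
Processing events:
Start: stock = 49
  Event 1 (adjust +10): 49 + 10 = 59
  Event 2 (sale 6): sell min(6,59)=6. stock: 59 - 6 = 53. total_sold = 6
  Event 3 (sale 5): sell min(5,53)=5. stock: 53 - 5 = 48. total_sold = 11
  Event 4 (adjust +10): 48 + 10 = 58
  Event 5 (sale 9): sell min(9,58)=9. stock: 58 - 9 = 49. total_sold = 20
  Event 6 (sale 13): sell min(13,49)=13. stock: 49 - 13 = 36. total_sold = 33
  Event 7 (adjust +0): 36 + 0 = 36
Final: stock = 36, total_sold = 33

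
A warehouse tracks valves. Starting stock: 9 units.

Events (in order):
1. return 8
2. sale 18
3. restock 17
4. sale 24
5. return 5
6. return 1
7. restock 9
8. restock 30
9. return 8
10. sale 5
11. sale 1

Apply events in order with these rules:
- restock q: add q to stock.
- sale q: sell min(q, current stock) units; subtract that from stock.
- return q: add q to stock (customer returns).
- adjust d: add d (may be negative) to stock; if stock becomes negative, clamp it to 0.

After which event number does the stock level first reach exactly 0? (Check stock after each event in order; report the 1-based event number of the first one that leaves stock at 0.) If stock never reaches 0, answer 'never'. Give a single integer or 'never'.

Answer: 2

Derivation:
Processing events:
Start: stock = 9
  Event 1 (return 8): 9 + 8 = 17
  Event 2 (sale 18): sell min(18,17)=17. stock: 17 - 17 = 0. total_sold = 17
  Event 3 (restock 17): 0 + 17 = 17
  Event 4 (sale 24): sell min(24,17)=17. stock: 17 - 17 = 0. total_sold = 34
  Event 5 (return 5): 0 + 5 = 5
  Event 6 (return 1): 5 + 1 = 6
  Event 7 (restock 9): 6 + 9 = 15
  Event 8 (restock 30): 15 + 30 = 45
  Event 9 (return 8): 45 + 8 = 53
  Event 10 (sale 5): sell min(5,53)=5. stock: 53 - 5 = 48. total_sold = 39
  Event 11 (sale 1): sell min(1,48)=1. stock: 48 - 1 = 47. total_sold = 40
Final: stock = 47, total_sold = 40

First zero at event 2.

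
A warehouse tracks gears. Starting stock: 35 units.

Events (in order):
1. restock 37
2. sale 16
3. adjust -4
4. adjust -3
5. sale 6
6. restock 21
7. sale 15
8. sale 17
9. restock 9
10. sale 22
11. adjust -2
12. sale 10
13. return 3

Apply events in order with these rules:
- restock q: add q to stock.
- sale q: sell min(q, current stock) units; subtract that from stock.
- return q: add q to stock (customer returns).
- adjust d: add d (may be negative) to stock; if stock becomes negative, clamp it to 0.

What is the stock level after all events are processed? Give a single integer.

Answer: 10

Derivation:
Processing events:
Start: stock = 35
  Event 1 (restock 37): 35 + 37 = 72
  Event 2 (sale 16): sell min(16,72)=16. stock: 72 - 16 = 56. total_sold = 16
  Event 3 (adjust -4): 56 + -4 = 52
  Event 4 (adjust -3): 52 + -3 = 49
  Event 5 (sale 6): sell min(6,49)=6. stock: 49 - 6 = 43. total_sold = 22
  Event 6 (restock 21): 43 + 21 = 64
  Event 7 (sale 15): sell min(15,64)=15. stock: 64 - 15 = 49. total_sold = 37
  Event 8 (sale 17): sell min(17,49)=17. stock: 49 - 17 = 32. total_sold = 54
  Event 9 (restock 9): 32 + 9 = 41
  Event 10 (sale 22): sell min(22,41)=22. stock: 41 - 22 = 19. total_sold = 76
  Event 11 (adjust -2): 19 + -2 = 17
  Event 12 (sale 10): sell min(10,17)=10. stock: 17 - 10 = 7. total_sold = 86
  Event 13 (return 3): 7 + 3 = 10
Final: stock = 10, total_sold = 86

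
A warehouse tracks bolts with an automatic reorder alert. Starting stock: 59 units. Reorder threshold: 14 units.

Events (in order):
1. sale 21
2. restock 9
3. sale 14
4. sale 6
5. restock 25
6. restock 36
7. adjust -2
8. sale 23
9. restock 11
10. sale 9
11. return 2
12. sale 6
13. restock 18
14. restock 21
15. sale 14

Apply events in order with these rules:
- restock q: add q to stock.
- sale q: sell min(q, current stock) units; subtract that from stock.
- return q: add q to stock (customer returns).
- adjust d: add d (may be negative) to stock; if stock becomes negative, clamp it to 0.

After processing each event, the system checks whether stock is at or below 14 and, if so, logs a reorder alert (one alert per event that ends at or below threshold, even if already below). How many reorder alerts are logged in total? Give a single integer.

Answer: 0

Derivation:
Processing events:
Start: stock = 59
  Event 1 (sale 21): sell min(21,59)=21. stock: 59 - 21 = 38. total_sold = 21
  Event 2 (restock 9): 38 + 9 = 47
  Event 3 (sale 14): sell min(14,47)=14. stock: 47 - 14 = 33. total_sold = 35
  Event 4 (sale 6): sell min(6,33)=6. stock: 33 - 6 = 27. total_sold = 41
  Event 5 (restock 25): 27 + 25 = 52
  Event 6 (restock 36): 52 + 36 = 88
  Event 7 (adjust -2): 88 + -2 = 86
  Event 8 (sale 23): sell min(23,86)=23. stock: 86 - 23 = 63. total_sold = 64
  Event 9 (restock 11): 63 + 11 = 74
  Event 10 (sale 9): sell min(9,74)=9. stock: 74 - 9 = 65. total_sold = 73
  Event 11 (return 2): 65 + 2 = 67
  Event 12 (sale 6): sell min(6,67)=6. stock: 67 - 6 = 61. total_sold = 79
  Event 13 (restock 18): 61 + 18 = 79
  Event 14 (restock 21): 79 + 21 = 100
  Event 15 (sale 14): sell min(14,100)=14. stock: 100 - 14 = 86. total_sold = 93
Final: stock = 86, total_sold = 93

Checking against threshold 14:
  After event 1: stock=38 > 14
  After event 2: stock=47 > 14
  After event 3: stock=33 > 14
  After event 4: stock=27 > 14
  After event 5: stock=52 > 14
  After event 6: stock=88 > 14
  After event 7: stock=86 > 14
  After event 8: stock=63 > 14
  After event 9: stock=74 > 14
  After event 10: stock=65 > 14
  After event 11: stock=67 > 14
  After event 12: stock=61 > 14
  After event 13: stock=79 > 14
  After event 14: stock=100 > 14
  After event 15: stock=86 > 14
Alert events: []. Count = 0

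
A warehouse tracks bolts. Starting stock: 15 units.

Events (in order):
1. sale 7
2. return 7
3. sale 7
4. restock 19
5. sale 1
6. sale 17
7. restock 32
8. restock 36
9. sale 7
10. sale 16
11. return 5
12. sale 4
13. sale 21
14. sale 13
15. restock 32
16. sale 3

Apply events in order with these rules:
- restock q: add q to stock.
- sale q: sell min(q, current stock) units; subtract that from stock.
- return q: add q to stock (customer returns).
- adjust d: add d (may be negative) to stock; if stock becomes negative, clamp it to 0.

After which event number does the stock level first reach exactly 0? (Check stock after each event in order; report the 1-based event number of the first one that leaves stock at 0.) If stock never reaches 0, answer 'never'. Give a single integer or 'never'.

Answer: never

Derivation:
Processing events:
Start: stock = 15
  Event 1 (sale 7): sell min(7,15)=7. stock: 15 - 7 = 8. total_sold = 7
  Event 2 (return 7): 8 + 7 = 15
  Event 3 (sale 7): sell min(7,15)=7. stock: 15 - 7 = 8. total_sold = 14
  Event 4 (restock 19): 8 + 19 = 27
  Event 5 (sale 1): sell min(1,27)=1. stock: 27 - 1 = 26. total_sold = 15
  Event 6 (sale 17): sell min(17,26)=17. stock: 26 - 17 = 9. total_sold = 32
  Event 7 (restock 32): 9 + 32 = 41
  Event 8 (restock 36): 41 + 36 = 77
  Event 9 (sale 7): sell min(7,77)=7. stock: 77 - 7 = 70. total_sold = 39
  Event 10 (sale 16): sell min(16,70)=16. stock: 70 - 16 = 54. total_sold = 55
  Event 11 (return 5): 54 + 5 = 59
  Event 12 (sale 4): sell min(4,59)=4. stock: 59 - 4 = 55. total_sold = 59
  Event 13 (sale 21): sell min(21,55)=21. stock: 55 - 21 = 34. total_sold = 80
  Event 14 (sale 13): sell min(13,34)=13. stock: 34 - 13 = 21. total_sold = 93
  Event 15 (restock 32): 21 + 32 = 53
  Event 16 (sale 3): sell min(3,53)=3. stock: 53 - 3 = 50. total_sold = 96
Final: stock = 50, total_sold = 96

Stock never reaches 0.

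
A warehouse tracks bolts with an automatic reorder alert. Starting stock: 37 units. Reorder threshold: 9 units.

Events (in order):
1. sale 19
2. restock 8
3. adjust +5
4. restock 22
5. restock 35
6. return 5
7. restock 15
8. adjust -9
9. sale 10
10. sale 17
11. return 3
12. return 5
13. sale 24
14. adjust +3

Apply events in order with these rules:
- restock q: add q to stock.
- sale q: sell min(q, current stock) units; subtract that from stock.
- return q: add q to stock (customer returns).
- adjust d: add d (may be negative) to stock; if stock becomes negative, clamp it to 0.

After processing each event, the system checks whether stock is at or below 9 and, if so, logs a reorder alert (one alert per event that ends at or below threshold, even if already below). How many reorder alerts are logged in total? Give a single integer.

Answer: 0

Derivation:
Processing events:
Start: stock = 37
  Event 1 (sale 19): sell min(19,37)=19. stock: 37 - 19 = 18. total_sold = 19
  Event 2 (restock 8): 18 + 8 = 26
  Event 3 (adjust +5): 26 + 5 = 31
  Event 4 (restock 22): 31 + 22 = 53
  Event 5 (restock 35): 53 + 35 = 88
  Event 6 (return 5): 88 + 5 = 93
  Event 7 (restock 15): 93 + 15 = 108
  Event 8 (adjust -9): 108 + -9 = 99
  Event 9 (sale 10): sell min(10,99)=10. stock: 99 - 10 = 89. total_sold = 29
  Event 10 (sale 17): sell min(17,89)=17. stock: 89 - 17 = 72. total_sold = 46
  Event 11 (return 3): 72 + 3 = 75
  Event 12 (return 5): 75 + 5 = 80
  Event 13 (sale 24): sell min(24,80)=24. stock: 80 - 24 = 56. total_sold = 70
  Event 14 (adjust +3): 56 + 3 = 59
Final: stock = 59, total_sold = 70

Checking against threshold 9:
  After event 1: stock=18 > 9
  After event 2: stock=26 > 9
  After event 3: stock=31 > 9
  After event 4: stock=53 > 9
  After event 5: stock=88 > 9
  After event 6: stock=93 > 9
  After event 7: stock=108 > 9
  After event 8: stock=99 > 9
  After event 9: stock=89 > 9
  After event 10: stock=72 > 9
  After event 11: stock=75 > 9
  After event 12: stock=80 > 9
  After event 13: stock=56 > 9
  After event 14: stock=59 > 9
Alert events: []. Count = 0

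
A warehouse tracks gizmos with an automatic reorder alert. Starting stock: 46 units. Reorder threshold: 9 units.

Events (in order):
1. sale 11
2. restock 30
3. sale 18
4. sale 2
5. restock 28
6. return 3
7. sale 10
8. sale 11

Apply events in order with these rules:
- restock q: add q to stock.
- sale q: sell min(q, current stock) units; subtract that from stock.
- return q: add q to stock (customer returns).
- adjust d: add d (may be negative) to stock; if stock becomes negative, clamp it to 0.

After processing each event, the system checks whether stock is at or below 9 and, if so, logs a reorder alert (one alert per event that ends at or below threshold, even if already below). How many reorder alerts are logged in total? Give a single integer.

Answer: 0

Derivation:
Processing events:
Start: stock = 46
  Event 1 (sale 11): sell min(11,46)=11. stock: 46 - 11 = 35. total_sold = 11
  Event 2 (restock 30): 35 + 30 = 65
  Event 3 (sale 18): sell min(18,65)=18. stock: 65 - 18 = 47. total_sold = 29
  Event 4 (sale 2): sell min(2,47)=2. stock: 47 - 2 = 45. total_sold = 31
  Event 5 (restock 28): 45 + 28 = 73
  Event 6 (return 3): 73 + 3 = 76
  Event 7 (sale 10): sell min(10,76)=10. stock: 76 - 10 = 66. total_sold = 41
  Event 8 (sale 11): sell min(11,66)=11. stock: 66 - 11 = 55. total_sold = 52
Final: stock = 55, total_sold = 52

Checking against threshold 9:
  After event 1: stock=35 > 9
  After event 2: stock=65 > 9
  After event 3: stock=47 > 9
  After event 4: stock=45 > 9
  After event 5: stock=73 > 9
  After event 6: stock=76 > 9
  After event 7: stock=66 > 9
  After event 8: stock=55 > 9
Alert events: []. Count = 0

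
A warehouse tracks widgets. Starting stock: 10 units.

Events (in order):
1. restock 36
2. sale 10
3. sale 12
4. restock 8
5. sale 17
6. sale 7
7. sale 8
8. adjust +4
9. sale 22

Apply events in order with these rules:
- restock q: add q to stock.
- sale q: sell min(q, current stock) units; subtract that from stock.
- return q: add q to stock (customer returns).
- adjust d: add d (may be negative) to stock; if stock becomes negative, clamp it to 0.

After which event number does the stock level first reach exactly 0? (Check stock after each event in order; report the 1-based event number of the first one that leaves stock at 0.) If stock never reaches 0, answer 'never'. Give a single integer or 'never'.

Answer: 7

Derivation:
Processing events:
Start: stock = 10
  Event 1 (restock 36): 10 + 36 = 46
  Event 2 (sale 10): sell min(10,46)=10. stock: 46 - 10 = 36. total_sold = 10
  Event 3 (sale 12): sell min(12,36)=12. stock: 36 - 12 = 24. total_sold = 22
  Event 4 (restock 8): 24 + 8 = 32
  Event 5 (sale 17): sell min(17,32)=17. stock: 32 - 17 = 15. total_sold = 39
  Event 6 (sale 7): sell min(7,15)=7. stock: 15 - 7 = 8. total_sold = 46
  Event 7 (sale 8): sell min(8,8)=8. stock: 8 - 8 = 0. total_sold = 54
  Event 8 (adjust +4): 0 + 4 = 4
  Event 9 (sale 22): sell min(22,4)=4. stock: 4 - 4 = 0. total_sold = 58
Final: stock = 0, total_sold = 58

First zero at event 7.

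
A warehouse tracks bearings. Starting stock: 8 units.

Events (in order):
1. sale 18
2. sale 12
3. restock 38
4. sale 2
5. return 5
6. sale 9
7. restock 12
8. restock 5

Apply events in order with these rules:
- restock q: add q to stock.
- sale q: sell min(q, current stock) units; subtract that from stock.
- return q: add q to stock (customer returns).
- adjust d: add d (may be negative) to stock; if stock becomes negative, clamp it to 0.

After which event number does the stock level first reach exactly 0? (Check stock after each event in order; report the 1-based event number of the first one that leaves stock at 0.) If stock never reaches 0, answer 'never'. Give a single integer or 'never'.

Processing events:
Start: stock = 8
  Event 1 (sale 18): sell min(18,8)=8. stock: 8 - 8 = 0. total_sold = 8
  Event 2 (sale 12): sell min(12,0)=0. stock: 0 - 0 = 0. total_sold = 8
  Event 3 (restock 38): 0 + 38 = 38
  Event 4 (sale 2): sell min(2,38)=2. stock: 38 - 2 = 36. total_sold = 10
  Event 5 (return 5): 36 + 5 = 41
  Event 6 (sale 9): sell min(9,41)=9. stock: 41 - 9 = 32. total_sold = 19
  Event 7 (restock 12): 32 + 12 = 44
  Event 8 (restock 5): 44 + 5 = 49
Final: stock = 49, total_sold = 19

First zero at event 1.

Answer: 1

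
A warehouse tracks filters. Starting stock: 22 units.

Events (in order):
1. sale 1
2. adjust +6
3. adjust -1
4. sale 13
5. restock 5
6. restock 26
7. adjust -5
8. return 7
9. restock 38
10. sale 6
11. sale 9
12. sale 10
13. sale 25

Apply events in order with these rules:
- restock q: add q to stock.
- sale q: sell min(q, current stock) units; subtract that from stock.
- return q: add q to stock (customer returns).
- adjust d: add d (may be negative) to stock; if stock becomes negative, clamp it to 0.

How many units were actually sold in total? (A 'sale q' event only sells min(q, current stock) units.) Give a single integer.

Answer: 64

Derivation:
Processing events:
Start: stock = 22
  Event 1 (sale 1): sell min(1,22)=1. stock: 22 - 1 = 21. total_sold = 1
  Event 2 (adjust +6): 21 + 6 = 27
  Event 3 (adjust -1): 27 + -1 = 26
  Event 4 (sale 13): sell min(13,26)=13. stock: 26 - 13 = 13. total_sold = 14
  Event 5 (restock 5): 13 + 5 = 18
  Event 6 (restock 26): 18 + 26 = 44
  Event 7 (adjust -5): 44 + -5 = 39
  Event 8 (return 7): 39 + 7 = 46
  Event 9 (restock 38): 46 + 38 = 84
  Event 10 (sale 6): sell min(6,84)=6. stock: 84 - 6 = 78. total_sold = 20
  Event 11 (sale 9): sell min(9,78)=9. stock: 78 - 9 = 69. total_sold = 29
  Event 12 (sale 10): sell min(10,69)=10. stock: 69 - 10 = 59. total_sold = 39
  Event 13 (sale 25): sell min(25,59)=25. stock: 59 - 25 = 34. total_sold = 64
Final: stock = 34, total_sold = 64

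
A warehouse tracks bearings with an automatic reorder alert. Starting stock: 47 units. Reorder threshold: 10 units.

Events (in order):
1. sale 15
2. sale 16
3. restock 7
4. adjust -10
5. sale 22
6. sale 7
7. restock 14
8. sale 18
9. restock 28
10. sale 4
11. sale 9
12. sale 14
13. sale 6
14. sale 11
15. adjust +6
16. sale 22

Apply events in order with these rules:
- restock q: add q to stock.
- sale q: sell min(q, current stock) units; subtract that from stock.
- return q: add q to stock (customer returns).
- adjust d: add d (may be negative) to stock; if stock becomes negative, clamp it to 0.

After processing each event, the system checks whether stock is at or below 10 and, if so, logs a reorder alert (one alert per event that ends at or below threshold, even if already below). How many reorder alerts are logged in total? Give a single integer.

Answer: 8

Derivation:
Processing events:
Start: stock = 47
  Event 1 (sale 15): sell min(15,47)=15. stock: 47 - 15 = 32. total_sold = 15
  Event 2 (sale 16): sell min(16,32)=16. stock: 32 - 16 = 16. total_sold = 31
  Event 3 (restock 7): 16 + 7 = 23
  Event 4 (adjust -10): 23 + -10 = 13
  Event 5 (sale 22): sell min(22,13)=13. stock: 13 - 13 = 0. total_sold = 44
  Event 6 (sale 7): sell min(7,0)=0. stock: 0 - 0 = 0. total_sold = 44
  Event 7 (restock 14): 0 + 14 = 14
  Event 8 (sale 18): sell min(18,14)=14. stock: 14 - 14 = 0. total_sold = 58
  Event 9 (restock 28): 0 + 28 = 28
  Event 10 (sale 4): sell min(4,28)=4. stock: 28 - 4 = 24. total_sold = 62
  Event 11 (sale 9): sell min(9,24)=9. stock: 24 - 9 = 15. total_sold = 71
  Event 12 (sale 14): sell min(14,15)=14. stock: 15 - 14 = 1. total_sold = 85
  Event 13 (sale 6): sell min(6,1)=1. stock: 1 - 1 = 0. total_sold = 86
  Event 14 (sale 11): sell min(11,0)=0. stock: 0 - 0 = 0. total_sold = 86
  Event 15 (adjust +6): 0 + 6 = 6
  Event 16 (sale 22): sell min(22,6)=6. stock: 6 - 6 = 0. total_sold = 92
Final: stock = 0, total_sold = 92

Checking against threshold 10:
  After event 1: stock=32 > 10
  After event 2: stock=16 > 10
  After event 3: stock=23 > 10
  After event 4: stock=13 > 10
  After event 5: stock=0 <= 10 -> ALERT
  After event 6: stock=0 <= 10 -> ALERT
  After event 7: stock=14 > 10
  After event 8: stock=0 <= 10 -> ALERT
  After event 9: stock=28 > 10
  After event 10: stock=24 > 10
  After event 11: stock=15 > 10
  After event 12: stock=1 <= 10 -> ALERT
  After event 13: stock=0 <= 10 -> ALERT
  After event 14: stock=0 <= 10 -> ALERT
  After event 15: stock=6 <= 10 -> ALERT
  After event 16: stock=0 <= 10 -> ALERT
Alert events: [5, 6, 8, 12, 13, 14, 15, 16]. Count = 8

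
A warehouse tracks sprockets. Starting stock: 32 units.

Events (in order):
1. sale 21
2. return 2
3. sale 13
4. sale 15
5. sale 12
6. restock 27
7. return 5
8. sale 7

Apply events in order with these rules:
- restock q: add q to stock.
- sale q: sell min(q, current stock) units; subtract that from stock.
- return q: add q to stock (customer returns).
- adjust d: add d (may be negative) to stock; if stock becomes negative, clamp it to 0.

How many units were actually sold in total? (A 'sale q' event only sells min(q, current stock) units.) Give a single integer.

Answer: 41

Derivation:
Processing events:
Start: stock = 32
  Event 1 (sale 21): sell min(21,32)=21. stock: 32 - 21 = 11. total_sold = 21
  Event 2 (return 2): 11 + 2 = 13
  Event 3 (sale 13): sell min(13,13)=13. stock: 13 - 13 = 0. total_sold = 34
  Event 4 (sale 15): sell min(15,0)=0. stock: 0 - 0 = 0. total_sold = 34
  Event 5 (sale 12): sell min(12,0)=0. stock: 0 - 0 = 0. total_sold = 34
  Event 6 (restock 27): 0 + 27 = 27
  Event 7 (return 5): 27 + 5 = 32
  Event 8 (sale 7): sell min(7,32)=7. stock: 32 - 7 = 25. total_sold = 41
Final: stock = 25, total_sold = 41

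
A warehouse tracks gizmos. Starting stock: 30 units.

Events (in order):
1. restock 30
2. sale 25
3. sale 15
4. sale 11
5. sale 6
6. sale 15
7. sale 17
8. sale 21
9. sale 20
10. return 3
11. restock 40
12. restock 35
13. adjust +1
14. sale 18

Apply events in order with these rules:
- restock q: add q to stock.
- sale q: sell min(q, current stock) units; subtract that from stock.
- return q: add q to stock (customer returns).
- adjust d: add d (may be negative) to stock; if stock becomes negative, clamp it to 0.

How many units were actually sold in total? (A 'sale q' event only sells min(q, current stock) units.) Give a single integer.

Processing events:
Start: stock = 30
  Event 1 (restock 30): 30 + 30 = 60
  Event 2 (sale 25): sell min(25,60)=25. stock: 60 - 25 = 35. total_sold = 25
  Event 3 (sale 15): sell min(15,35)=15. stock: 35 - 15 = 20. total_sold = 40
  Event 4 (sale 11): sell min(11,20)=11. stock: 20 - 11 = 9. total_sold = 51
  Event 5 (sale 6): sell min(6,9)=6. stock: 9 - 6 = 3. total_sold = 57
  Event 6 (sale 15): sell min(15,3)=3. stock: 3 - 3 = 0. total_sold = 60
  Event 7 (sale 17): sell min(17,0)=0. stock: 0 - 0 = 0. total_sold = 60
  Event 8 (sale 21): sell min(21,0)=0. stock: 0 - 0 = 0. total_sold = 60
  Event 9 (sale 20): sell min(20,0)=0. stock: 0 - 0 = 0. total_sold = 60
  Event 10 (return 3): 0 + 3 = 3
  Event 11 (restock 40): 3 + 40 = 43
  Event 12 (restock 35): 43 + 35 = 78
  Event 13 (adjust +1): 78 + 1 = 79
  Event 14 (sale 18): sell min(18,79)=18. stock: 79 - 18 = 61. total_sold = 78
Final: stock = 61, total_sold = 78

Answer: 78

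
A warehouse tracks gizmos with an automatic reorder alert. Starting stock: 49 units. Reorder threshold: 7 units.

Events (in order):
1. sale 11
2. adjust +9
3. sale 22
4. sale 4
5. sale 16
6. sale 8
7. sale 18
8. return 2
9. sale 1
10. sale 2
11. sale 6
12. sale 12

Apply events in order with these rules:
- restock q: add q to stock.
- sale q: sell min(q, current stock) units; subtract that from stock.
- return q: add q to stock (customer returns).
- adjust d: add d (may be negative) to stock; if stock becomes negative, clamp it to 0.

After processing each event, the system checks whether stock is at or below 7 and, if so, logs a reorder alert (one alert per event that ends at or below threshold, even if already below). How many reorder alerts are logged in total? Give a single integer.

Answer: 8

Derivation:
Processing events:
Start: stock = 49
  Event 1 (sale 11): sell min(11,49)=11. stock: 49 - 11 = 38. total_sold = 11
  Event 2 (adjust +9): 38 + 9 = 47
  Event 3 (sale 22): sell min(22,47)=22. stock: 47 - 22 = 25. total_sold = 33
  Event 4 (sale 4): sell min(4,25)=4. stock: 25 - 4 = 21. total_sold = 37
  Event 5 (sale 16): sell min(16,21)=16. stock: 21 - 16 = 5. total_sold = 53
  Event 6 (sale 8): sell min(8,5)=5. stock: 5 - 5 = 0. total_sold = 58
  Event 7 (sale 18): sell min(18,0)=0. stock: 0 - 0 = 0. total_sold = 58
  Event 8 (return 2): 0 + 2 = 2
  Event 9 (sale 1): sell min(1,2)=1. stock: 2 - 1 = 1. total_sold = 59
  Event 10 (sale 2): sell min(2,1)=1. stock: 1 - 1 = 0. total_sold = 60
  Event 11 (sale 6): sell min(6,0)=0. stock: 0 - 0 = 0. total_sold = 60
  Event 12 (sale 12): sell min(12,0)=0. stock: 0 - 0 = 0. total_sold = 60
Final: stock = 0, total_sold = 60

Checking against threshold 7:
  After event 1: stock=38 > 7
  After event 2: stock=47 > 7
  After event 3: stock=25 > 7
  After event 4: stock=21 > 7
  After event 5: stock=5 <= 7 -> ALERT
  After event 6: stock=0 <= 7 -> ALERT
  After event 7: stock=0 <= 7 -> ALERT
  After event 8: stock=2 <= 7 -> ALERT
  After event 9: stock=1 <= 7 -> ALERT
  After event 10: stock=0 <= 7 -> ALERT
  After event 11: stock=0 <= 7 -> ALERT
  After event 12: stock=0 <= 7 -> ALERT
Alert events: [5, 6, 7, 8, 9, 10, 11, 12]. Count = 8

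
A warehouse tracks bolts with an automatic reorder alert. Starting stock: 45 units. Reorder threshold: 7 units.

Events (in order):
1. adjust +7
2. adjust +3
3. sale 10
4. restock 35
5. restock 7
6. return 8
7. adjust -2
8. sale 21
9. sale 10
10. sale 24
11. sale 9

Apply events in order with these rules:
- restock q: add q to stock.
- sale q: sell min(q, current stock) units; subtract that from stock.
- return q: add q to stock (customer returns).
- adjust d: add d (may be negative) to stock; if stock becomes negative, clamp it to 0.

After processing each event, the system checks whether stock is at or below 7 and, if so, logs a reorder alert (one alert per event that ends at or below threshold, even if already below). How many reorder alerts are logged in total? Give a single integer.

Processing events:
Start: stock = 45
  Event 1 (adjust +7): 45 + 7 = 52
  Event 2 (adjust +3): 52 + 3 = 55
  Event 3 (sale 10): sell min(10,55)=10. stock: 55 - 10 = 45. total_sold = 10
  Event 4 (restock 35): 45 + 35 = 80
  Event 5 (restock 7): 80 + 7 = 87
  Event 6 (return 8): 87 + 8 = 95
  Event 7 (adjust -2): 95 + -2 = 93
  Event 8 (sale 21): sell min(21,93)=21. stock: 93 - 21 = 72. total_sold = 31
  Event 9 (sale 10): sell min(10,72)=10. stock: 72 - 10 = 62. total_sold = 41
  Event 10 (sale 24): sell min(24,62)=24. stock: 62 - 24 = 38. total_sold = 65
  Event 11 (sale 9): sell min(9,38)=9. stock: 38 - 9 = 29. total_sold = 74
Final: stock = 29, total_sold = 74

Checking against threshold 7:
  After event 1: stock=52 > 7
  After event 2: stock=55 > 7
  After event 3: stock=45 > 7
  After event 4: stock=80 > 7
  After event 5: stock=87 > 7
  After event 6: stock=95 > 7
  After event 7: stock=93 > 7
  After event 8: stock=72 > 7
  After event 9: stock=62 > 7
  After event 10: stock=38 > 7
  After event 11: stock=29 > 7
Alert events: []. Count = 0

Answer: 0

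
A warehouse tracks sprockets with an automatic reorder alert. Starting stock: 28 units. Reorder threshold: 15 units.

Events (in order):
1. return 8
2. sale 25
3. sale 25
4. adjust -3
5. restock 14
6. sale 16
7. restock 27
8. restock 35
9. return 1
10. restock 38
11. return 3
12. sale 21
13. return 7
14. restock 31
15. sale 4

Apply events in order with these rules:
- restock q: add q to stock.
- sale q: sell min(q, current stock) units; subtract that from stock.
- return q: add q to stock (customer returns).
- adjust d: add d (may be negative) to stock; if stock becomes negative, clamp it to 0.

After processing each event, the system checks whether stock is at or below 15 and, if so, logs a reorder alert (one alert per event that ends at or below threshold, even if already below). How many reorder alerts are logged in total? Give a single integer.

Answer: 5

Derivation:
Processing events:
Start: stock = 28
  Event 1 (return 8): 28 + 8 = 36
  Event 2 (sale 25): sell min(25,36)=25. stock: 36 - 25 = 11. total_sold = 25
  Event 3 (sale 25): sell min(25,11)=11. stock: 11 - 11 = 0. total_sold = 36
  Event 4 (adjust -3): 0 + -3 = 0 (clamped to 0)
  Event 5 (restock 14): 0 + 14 = 14
  Event 6 (sale 16): sell min(16,14)=14. stock: 14 - 14 = 0. total_sold = 50
  Event 7 (restock 27): 0 + 27 = 27
  Event 8 (restock 35): 27 + 35 = 62
  Event 9 (return 1): 62 + 1 = 63
  Event 10 (restock 38): 63 + 38 = 101
  Event 11 (return 3): 101 + 3 = 104
  Event 12 (sale 21): sell min(21,104)=21. stock: 104 - 21 = 83. total_sold = 71
  Event 13 (return 7): 83 + 7 = 90
  Event 14 (restock 31): 90 + 31 = 121
  Event 15 (sale 4): sell min(4,121)=4. stock: 121 - 4 = 117. total_sold = 75
Final: stock = 117, total_sold = 75

Checking against threshold 15:
  After event 1: stock=36 > 15
  After event 2: stock=11 <= 15 -> ALERT
  After event 3: stock=0 <= 15 -> ALERT
  After event 4: stock=0 <= 15 -> ALERT
  After event 5: stock=14 <= 15 -> ALERT
  After event 6: stock=0 <= 15 -> ALERT
  After event 7: stock=27 > 15
  After event 8: stock=62 > 15
  After event 9: stock=63 > 15
  After event 10: stock=101 > 15
  After event 11: stock=104 > 15
  After event 12: stock=83 > 15
  After event 13: stock=90 > 15
  After event 14: stock=121 > 15
  After event 15: stock=117 > 15
Alert events: [2, 3, 4, 5, 6]. Count = 5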